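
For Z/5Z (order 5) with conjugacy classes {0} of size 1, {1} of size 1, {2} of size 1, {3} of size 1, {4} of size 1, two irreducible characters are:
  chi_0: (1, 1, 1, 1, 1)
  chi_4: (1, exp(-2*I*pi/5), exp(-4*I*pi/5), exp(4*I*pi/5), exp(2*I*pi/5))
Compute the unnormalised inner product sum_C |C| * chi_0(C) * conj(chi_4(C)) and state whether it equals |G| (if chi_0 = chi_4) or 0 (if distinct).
Sum = 0; so <chi_0, chi_4> = 0 (distinct irreducibles are orthogonal).

Argument: Compute term by term over conjugacy classes (|C| * chi_0(C) * conj(chi_4(C))):
  1*(1)*conj(1) + 1*(1)*conj(exp(-2*I*pi/5)) + 1*(1)*conj(exp(-4*I*pi/5)) + 1*(1)*conj(exp(4*I*pi/5)) + 1*(1)*conj(exp(2*I*pi/5))
  = (1) + (exp(2*I*pi/5)) + (exp(4*I*pi/5)) + (exp(-4*I*pi/5)) + (exp(-2*I*pi/5))
  = 0.
(Exp terms are combined using exp(i*s)*conj(exp(i*t)) = exp(i*(s-t)), and sums of them are collapsed using the identity that for every m > 1 the m distinct m-th roots of unity sum to 0, e.g. 1 + exp(2*I*pi/3) + exp(-2*I*pi/3) = 0.)
Dividing by |G| = 5 gives 0/5 = 0, matching the row-orthogonality relation <chi_0, chi_4> = [chi_0 = chi_4].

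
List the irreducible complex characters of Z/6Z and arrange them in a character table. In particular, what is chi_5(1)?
Character table of Z/6Z (irreps indexed chi_0,...,chi_5 with chi_k(m) = zeta_6^(k*m), zeta_6 = exp(2*pi*i/6)):
  irrep \ class  {0} (size 1)  {1} (size 1)    {2} (size 1)    {3} (size 1)  {4} (size 1)    {5} (size 1)  
  chi_0          1             1               1               1             1               1             
  chi_1          1             exp(I*pi/3)     exp(2*I*pi/3)   -1            exp(-2*I*pi/3)  exp(-I*pi/3)  
  chi_2          1             exp(2*I*pi/3)   exp(-2*I*pi/3)  1             exp(2*I*pi/3)   exp(-2*I*pi/3)
  chi_3          1             -1              1               -1            1               -1            
  chi_4          1             exp(-2*I*pi/3)  exp(2*I*pi/3)   1             exp(-2*I*pi/3)  exp(2*I*pi/3) 
  chi_5          1             exp(-I*pi/3)    exp(-2*I*pi/3)  -1            exp(2*I*pi/3)   exp(I*pi/3)   

Spot check: chi_5(1) = zeta_6^(5*1) = zeta_6^5 = exp(-I*pi/3).

Z/6Z is abelian, so all 6 irreducible complex representations are 1-dimensional. They are given by chi_k(m) = zeta_6^(k*m) for k = 0,...,5. Row orthogonality: sum_m chi_k(m) conj(chi_l(m)) = 6 * [k = l].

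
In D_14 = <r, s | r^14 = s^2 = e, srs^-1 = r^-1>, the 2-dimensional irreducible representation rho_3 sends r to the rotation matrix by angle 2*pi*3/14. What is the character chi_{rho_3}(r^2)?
chi_{rho_3}(r^2) = 2*cos(2*pi*3*2/14) = -2*cos(pi/7)

Reasoning: rho_3(r^2) is rotation by angle 2*pi*3*2/14, whose trace is 2*cos(2*pi*3*2/14) = -2*cos(pi/7).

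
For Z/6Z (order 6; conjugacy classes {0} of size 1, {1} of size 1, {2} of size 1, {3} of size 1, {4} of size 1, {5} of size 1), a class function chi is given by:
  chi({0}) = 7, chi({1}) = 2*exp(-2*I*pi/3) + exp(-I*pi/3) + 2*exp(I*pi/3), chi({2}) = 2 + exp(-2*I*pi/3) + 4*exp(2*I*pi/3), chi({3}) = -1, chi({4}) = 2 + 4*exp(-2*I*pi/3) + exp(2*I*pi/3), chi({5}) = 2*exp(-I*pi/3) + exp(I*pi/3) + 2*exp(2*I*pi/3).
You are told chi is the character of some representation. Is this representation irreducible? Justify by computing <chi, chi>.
Not irreducible (reducible): <chi, chi> = 11 > 1.

Reasoning: <chi, chi> = (1/|G|) sum_C |C| * |chi(C)|^2 = (1/6)[1*|7|^2 + 1*|2*exp(-2*I*pi/3) + exp(-I*pi/3) + 2*exp(I*pi/3)|^2 + 1*|2 + exp(-2*I*pi/3) + 4*exp(2*I*pi/3)|^2 + 1*|-1|^2 + 1*|2 + 4*exp(-2*I*pi/3) + exp(2*I*pi/3)|^2 + 1*|2*exp(-I*pi/3) + exp(I*pi/3) + 2*exp(2*I*pi/3)|^2]
  = (1/6)[(49) + (1) + (7) + (1) + (7) + (1)] = 66/6 = 11.
(Exp terms are combined using exp(i*s)*conj(exp(i*t)) = exp(i*(s-t)), and sums of them are collapsed using the identity that for every m > 1 the m distinct m-th roots of unity sum to 0, e.g. 1 + exp(2*I*pi/3) + exp(-2*I*pi/3) = 0.)
A character is irreducible iff <chi, chi> = 1, so this representation is reducible.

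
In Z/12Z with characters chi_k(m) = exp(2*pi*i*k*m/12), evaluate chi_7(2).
chi_7(2) = zeta_12^14 = exp(I*pi/3)

chi_7(2) = zeta_12^(7*2) = zeta_12^14. Since zeta_12^12 = 1, this equals zeta_12^2 = exp(2*pi*i*2/12) = exp(I*pi/3).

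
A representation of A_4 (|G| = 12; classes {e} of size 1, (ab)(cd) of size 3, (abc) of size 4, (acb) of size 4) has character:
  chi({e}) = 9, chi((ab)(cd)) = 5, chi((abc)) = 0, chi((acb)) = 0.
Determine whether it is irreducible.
Not irreducible (reducible): <chi, chi> = 13 > 1.

Details: <chi, chi> = (1/|G|) sum_C |C| * |chi(C)|^2 = (1/12)[1*|9|^2 + 3*|5|^2 + 4*|0|^2 + 4*|0|^2]
  = (1/12)[(81) + (75) + (0) + (0)] = 156/12 = 13.
(Exp terms are combined using exp(i*s)*conj(exp(i*t)) = exp(i*(s-t)), and sums of them are collapsed using the identity that for every m > 1 the m distinct m-th roots of unity sum to 0, e.g. 1 + exp(2*I*pi/3) + exp(-2*I*pi/3) = 0.)
A character is irreducible iff <chi, chi> = 1, so this representation is reducible.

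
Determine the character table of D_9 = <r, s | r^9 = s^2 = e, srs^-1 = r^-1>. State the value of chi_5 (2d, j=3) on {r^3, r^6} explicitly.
Conjugacy classes: {e} of size 1, {r^1, r^8} of size 2, {r^2, r^7} of size 2, {r^3, r^6} of size 2, {r^4, r^5} of size 2, {s, sr, ..., sr^8} of size 9.
Character table:
  irrep \ class              {e} (size 1)  {r^1, r^8} (size 2)  {r^2, r^7} (size 2)  {r^3, r^6} (size 2)  {r^4, r^5} (size 2)  {s, sr, ..., sr^8} (size 9)
  chi_1 (triv)               1             1                    1                    1                    1                    1                          
  chi_2 (sign: r->1, s->-1)  1             1                    1                    1                    1                    -1                         
  chi_3 (2d, j=1)            2             2*cos(2*pi/9)        2*cos(4*pi/9)        -1                   -2*cos(pi/9)         0                          
  chi_4 (2d, j=2)            2             2*cos(4*pi/9)        -2*cos(pi/9)         -1                   2*cos(2*pi/9)        0                          
  chi_5 (2d, j=3)            2             -1                   -1                   2                    -1                   0                          
  chi_6 (2d, j=4)            2             -2*cos(pi/9)         2*cos(2*pi/9)        -1                   2*cos(4*pi/9)        0                          

Spot check: chi_5 (2d, j=3) on {r^3, r^6} = 2.

Why: D_9 has order 2*9 = 18 with 6 conjugacy classes, hence 6 irreducibles. Sum of squared dims 1 + 1 + 4 + 4 + 4 + 4 = 18 = |G|. Linear characters come from the abelianisation; the 2-dimensional irreps have character r^k -> 2*cos(2*pi*j*k/9), reflections -> 0.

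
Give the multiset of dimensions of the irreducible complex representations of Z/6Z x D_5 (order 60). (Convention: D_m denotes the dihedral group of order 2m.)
Dimensions: 1, 1, 1, 1, 1, 1, 1, 1, 1, 1, 1, 1, 2, 2, 2, 2, 2, 2, 2, 2, 2, 2, 2, 2

Working: There are 24 irreducibles (= number of conjugacy classes). Their dimensions d_i satisfy sum d_i^2 = |G| = 60: 1 + 1 + 1 + 1 + 1 + 1 + 1 + 1 + 1 + 1 + 1 + 1 + 4 + 4 + 4 + 4 + 4 + 4 + 4 + 4 + 4 + 4 + 4 + 4 = 60. (For the product with Z/6Z: each of the 6 1-dim characters of Z/6Z tensors with each irrep of D_5, giving 6 copies of each D_5-dimension.)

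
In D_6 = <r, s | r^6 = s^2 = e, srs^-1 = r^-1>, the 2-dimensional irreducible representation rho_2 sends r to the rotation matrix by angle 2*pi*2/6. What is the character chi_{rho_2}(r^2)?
chi_{rho_2}(r^2) = 2*cos(2*pi*2*2/6) = -1

Why: rho_2(r^2) is rotation by angle 2*pi*2*2/6, whose trace is 2*cos(2*pi*2*2/6) = -1.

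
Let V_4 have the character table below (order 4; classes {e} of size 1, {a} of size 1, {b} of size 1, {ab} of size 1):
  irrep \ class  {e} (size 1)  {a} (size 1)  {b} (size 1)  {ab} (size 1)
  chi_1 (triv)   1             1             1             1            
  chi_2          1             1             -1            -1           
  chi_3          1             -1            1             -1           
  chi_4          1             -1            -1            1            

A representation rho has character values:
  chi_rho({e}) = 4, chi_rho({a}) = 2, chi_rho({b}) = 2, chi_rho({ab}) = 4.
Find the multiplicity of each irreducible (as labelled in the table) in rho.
Multiplicities: chi_1: 3, chi_2: 0, chi_3: 0, chi_4: 1.

Explanation: Use <chi_rho, chi> = (1/|G|) sum_C |C| * chi_rho(C) * conj(chi(C)) with |G| = 4 for each irreducible chi in the table:
  <chi_rho, chi_1> = (1/4)[1*(4)*conj(1) + 1*(2)*conj(1) + 1*(2)*conj(1) + 1*(4)*conj(1)]
      = (1/4)[(4) + (2) + (2) + (4)] = 12/4 = 3
  <chi_rho, chi_2> = (1/4)[1*(4)*conj(1) + 1*(2)*conj(1) + 1*(2)*conj(-1) + 1*(4)*conj(-1)]
      = (1/4)[(4) + (2) + (-2) + (-4)] = 0/4 = 0
  <chi_rho, chi_3> = (1/4)[1*(4)*conj(1) + 1*(2)*conj(-1) + 1*(2)*conj(1) + 1*(4)*conj(-1)]
      = (1/4)[(4) + (-2) + (2) + (-4)] = 0/4 = 0
  <chi_rho, chi_4> = (1/4)[1*(4)*conj(1) + 1*(2)*conj(-1) + 1*(2)*conj(-1) + 1*(4)*conj(1)]
      = (1/4)[(4) + (-2) + (-2) + (4)] = 4/4 = 1
Dimension check: dim(rho) = sum (mult * dim) = 3*1 + 0*1 + 0*1 + 1*1 = 4 = chi_rho(e) = 4.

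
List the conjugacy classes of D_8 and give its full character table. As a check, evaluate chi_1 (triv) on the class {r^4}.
Conjugacy classes: {e} of size 1, {r^4} of size 1, {r^1, r^7} of size 2, {r^2, r^6} of size 2, {r^3, r^5} of size 2, {s, sr^2, ...} of size 4, {sr, sr^3, ...} of size 4.
Character table:
  irrep \ class              {e} (size 1)  {r^4} (size 1)  {r^1, r^7} (size 2)  {r^2, r^6} (size 2)  {r^3, r^5} (size 2)  {s, sr^2, ...} (size 4)  {sr, sr^3, ...} (size 4)
  chi_1 (triv)               1             1               1                    1                    1                    1                        1                       
  chi_2 (sign: r->1, s->-1)  1             1               1                    1                    1                    -1                       -1                      
  chi_3 (r->-1, s->1)        1             1               -1                   1                    -1                   1                        -1                      
  chi_4 (r->-1, s->-1)       1             1               -1                   1                    -1                   -1                       1                       
  chi_5 (2d, j=1)            2             -2              sqrt(2)              0                    -sqrt(2)             0                        0                       
  chi_6 (2d, j=2)            2             2               0                    -2                   0                    0                        0                       
  chi_7 (2d, j=3)            2             -2              -sqrt(2)             0                    sqrt(2)              0                        0                       

Spot check: chi_1 (triv) on {r^4} = 1.

Reasoning: D_8 has order 2*8 = 16 with 7 conjugacy classes, hence 7 irreducibles. Sum of squared dims 1 + 1 + 1 + 1 + 4 + 4 + 4 = 16 = |G|. Linear characters come from the abelianisation; the 2-dimensional irreps have character r^k -> 2*cos(2*pi*j*k/8), reflections -> 0.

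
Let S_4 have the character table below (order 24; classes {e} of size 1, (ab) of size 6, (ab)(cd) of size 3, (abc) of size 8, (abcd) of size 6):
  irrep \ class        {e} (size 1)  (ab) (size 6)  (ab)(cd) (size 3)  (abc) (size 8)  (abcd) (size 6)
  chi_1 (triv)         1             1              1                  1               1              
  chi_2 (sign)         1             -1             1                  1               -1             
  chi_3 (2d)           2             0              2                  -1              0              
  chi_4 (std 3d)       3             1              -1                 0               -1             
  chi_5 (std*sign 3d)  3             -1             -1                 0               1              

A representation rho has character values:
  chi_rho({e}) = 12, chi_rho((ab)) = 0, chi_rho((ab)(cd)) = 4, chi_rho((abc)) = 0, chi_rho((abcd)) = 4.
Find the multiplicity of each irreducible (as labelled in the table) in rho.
Multiplicities: chi_1: 2, chi_2: 0, chi_3: 2, chi_4: 0, chi_5: 2.

Proof sketch: Use <chi_rho, chi> = (1/|G|) sum_C |C| * chi_rho(C) * conj(chi(C)) with |G| = 24 for each irreducible chi in the table:
  <chi_rho, chi_1> = (1/24)[1*(12)*conj(1) + 6*(0)*conj(1) + 3*(4)*conj(1) + 8*(0)*conj(1) + 6*(4)*conj(1)]
      = (1/24)[(12) + (0) + (12) + (0) + (24)] = 48/24 = 2
  <chi_rho, chi_2> = (1/24)[1*(12)*conj(1) + 6*(0)*conj(-1) + 3*(4)*conj(1) + 8*(0)*conj(1) + 6*(4)*conj(-1)]
      = (1/24)[(12) + (0) + (12) + (0) + (-24)] = 0/24 = 0
  <chi_rho, chi_3> = (1/24)[1*(12)*conj(2) + 6*(0)*conj(0) + 3*(4)*conj(2) + 8*(0)*conj(-1) + 6*(4)*conj(0)]
      = (1/24)[(24) + (0) + (24) + (0) + (0)] = 48/24 = 2
  <chi_rho, chi_4> = (1/24)[1*(12)*conj(3) + 6*(0)*conj(1) + 3*(4)*conj(-1) + 8*(0)*conj(0) + 6*(4)*conj(-1)]
      = (1/24)[(36) + (0) + (-12) + (0) + (-24)] = 0/24 = 0
  <chi_rho, chi_5> = (1/24)[1*(12)*conj(3) + 6*(0)*conj(-1) + 3*(4)*conj(-1) + 8*(0)*conj(0) + 6*(4)*conj(1)]
      = (1/24)[(36) + (0) + (-12) + (0) + (24)] = 48/24 = 2
Dimension check: dim(rho) = sum (mult * dim) = 2*1 + 0*1 + 2*2 + 0*3 + 2*3 = 12 = chi_rho(e) = 12.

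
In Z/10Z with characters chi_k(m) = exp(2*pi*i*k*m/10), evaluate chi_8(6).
chi_8(6) = zeta_10^48 = exp(-2*I*pi/5)

Reasoning: chi_8(6) = zeta_10^(8*6) = zeta_10^48. Since zeta_10^10 = 1, this equals zeta_10^8 = exp(2*pi*i*8/10) = exp(-2*I*pi/5).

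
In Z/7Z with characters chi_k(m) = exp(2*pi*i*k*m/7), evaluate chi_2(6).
chi_2(6) = zeta_7^12 = exp(-4*I*pi/7)

chi_2(6) = zeta_7^(2*6) = zeta_7^12. Since zeta_7^7 = 1, this equals zeta_7^5 = exp(2*pi*i*5/7) = exp(-4*I*pi/7).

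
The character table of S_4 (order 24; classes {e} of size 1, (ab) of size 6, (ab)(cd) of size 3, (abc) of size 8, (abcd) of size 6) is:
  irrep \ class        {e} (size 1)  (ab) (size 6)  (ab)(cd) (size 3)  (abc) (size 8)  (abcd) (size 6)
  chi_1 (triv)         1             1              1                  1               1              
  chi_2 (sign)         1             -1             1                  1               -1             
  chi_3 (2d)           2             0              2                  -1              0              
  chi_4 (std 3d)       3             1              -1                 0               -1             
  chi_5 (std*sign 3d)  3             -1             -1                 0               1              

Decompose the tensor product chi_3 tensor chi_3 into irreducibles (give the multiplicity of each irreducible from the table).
chi_3 tensor chi_3 = chi_1 + chi_2 + chi_3 (all other irreducibles have multiplicity 0).

Proof sketch: The character of a tensor product is the pointwise product (chi_3 * chi_3)(C) = chi_3(C) * chi_3(C):
  {e}: (2)*(2), (ab): (0)*(0), (ab)(cd): (2)*(2), (abc): (-1)*(-1), (abcd): (0)*(0)
so (chi_3 * chi_3) takes values
  {e} -> 4, (ab) -> 0, (ab)(cd) -> 4, (abc) -> 1, (abcd) -> 0.
Now take the inner product of this character with each irreducible chi from the table, <chi_3*chi_3, chi> = (1/24) sum_C |C| (chi_3*chi_3)(C) conj(chi(C)):
  <chi_3*chi_3, chi_1> = (1/24)[1*(4)*conj(1) + 6*(0)*conj(1) + 3*(4)*conj(1) + 8*(1)*conj(1) + 6*(0)*conj(1)]
      = (1/24)[(4) + (0) + (12) + (8) + (0)] = 24/24 = 1
  <chi_3*chi_3, chi_2> = (1/24)[1*(4)*conj(1) + 6*(0)*conj(-1) + 3*(4)*conj(1) + 8*(1)*conj(1) + 6*(0)*conj(-1)]
      = (1/24)[(4) + (0) + (12) + (8) + (0)] = 24/24 = 1
  <chi_3*chi_3, chi_3> = (1/24)[1*(4)*conj(2) + 6*(0)*conj(0) + 3*(4)*conj(2) + 8*(1)*conj(-1) + 6*(0)*conj(0)]
      = (1/24)[(8) + (0) + (24) + (-8) + (0)] = 24/24 = 1
  <chi_3*chi_3, chi_4> = (1/24)[1*(4)*conj(3) + 6*(0)*conj(1) + 3*(4)*conj(-1) + 8*(1)*conj(0) + 6*(0)*conj(-1)]
      = (1/24)[(12) + (0) + (-12) + (0) + (0)] = 0/24 = 0
  <chi_3*chi_3, chi_5> = (1/24)[1*(4)*conj(3) + 6*(0)*conj(-1) + 3*(4)*conj(-1) + 8*(1)*conj(0) + 6*(0)*conj(1)]
      = (1/24)[(12) + (0) + (-12) + (0) + (0)] = 0/24 = 0
Hence the multiplicities are chi_1: 1, chi_2: 1, chi_3: 1. Dimension check: dim(chi_3)*dim(chi_3) = 2*2 = 4 and sum (mult * dim) = 1*1 + 1*1 + 1*2 = 4.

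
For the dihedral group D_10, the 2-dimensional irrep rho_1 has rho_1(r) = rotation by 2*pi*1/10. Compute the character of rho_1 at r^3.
chi_{rho_1}(r^3) = 2*cos(2*pi*1*3/10) = 1/2 - sqrt(5)/2

Proof sketch: rho_1(r^3) is rotation by angle 2*pi*1*3/10, whose trace is 2*cos(2*pi*1*3/10) = 1/2 - sqrt(5)/2.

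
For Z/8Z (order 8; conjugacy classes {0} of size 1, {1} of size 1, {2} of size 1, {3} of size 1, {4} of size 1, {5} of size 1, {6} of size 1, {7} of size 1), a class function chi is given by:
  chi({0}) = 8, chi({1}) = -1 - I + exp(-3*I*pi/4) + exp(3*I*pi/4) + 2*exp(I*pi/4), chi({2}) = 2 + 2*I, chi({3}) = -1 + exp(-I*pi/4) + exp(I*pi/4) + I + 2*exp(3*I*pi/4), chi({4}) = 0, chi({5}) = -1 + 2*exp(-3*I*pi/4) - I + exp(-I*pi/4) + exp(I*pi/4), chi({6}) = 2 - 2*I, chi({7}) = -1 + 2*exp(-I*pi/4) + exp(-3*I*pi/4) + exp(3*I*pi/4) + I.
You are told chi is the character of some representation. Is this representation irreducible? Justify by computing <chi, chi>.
Not irreducible (reducible): <chi, chi> = 12 > 1.

Working: <chi, chi> = (1/|G|) sum_C |C| * |chi(C)|^2 = (1/8)[1*|8|^2 + 1*|-1 - I + exp(-3*I*pi/4) + exp(3*I*pi/4) + 2*exp(I*pi/4)|^2 + 1*|2 + 2*I|^2 + 1*|-1 + exp(-I*pi/4) + exp(I*pi/4) + I + 2*exp(3*I*pi/4)|^2 + 1*|0|^2 + 1*|-1 + 2*exp(-3*I*pi/4) - I + exp(-I*pi/4) + exp(I*pi/4)|^2 + 1*|2 - 2*I|^2 + 1*|-1 + 2*exp(-I*pi/4) + exp(-3*I*pi/4) + exp(3*I*pi/4) + I|^2]
  = (1/8)[(64) + (4 - 4*exp(I*pi/4) - 2*exp(-I*pi/4) - 2*exp(-3*I*pi/4)) + (8) + (4 - 2*exp(I*pi/4) - 2*exp(3*I*pi/4) - 4*exp(-3*I*pi/4)) + (0) + (4 - 2*exp(I*pi/4) - 2*exp(3*I*pi/4) - 4*exp(-3*I*pi/4)) + (8) + (4 - 4*exp(I*pi/4) - 2*exp(-I*pi/4) - 2*exp(-3*I*pi/4))] = 96/8 = 12.
(Exp terms are combined using exp(i*s)*conj(exp(i*t)) = exp(i*(s-t)), and sums of them are collapsed using the identity that for every m > 1 the m distinct m-th roots of unity sum to 0, e.g. 1 + exp(2*I*pi/3) + exp(-2*I*pi/3) = 0.)
A character is irreducible iff <chi, chi> = 1, so this representation is reducible.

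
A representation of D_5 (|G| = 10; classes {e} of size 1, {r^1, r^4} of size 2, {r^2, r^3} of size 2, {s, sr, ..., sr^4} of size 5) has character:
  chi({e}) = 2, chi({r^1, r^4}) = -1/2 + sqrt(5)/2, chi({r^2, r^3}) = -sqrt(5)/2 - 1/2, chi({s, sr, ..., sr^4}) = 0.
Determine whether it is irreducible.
Irreducible: <chi, chi> = 1.

Justification: <chi, chi> = (1/|G|) sum_C |C| * |chi(C)|^2 = (1/10)[1*|2|^2 + 2*|-1/2 + sqrt(5)/2|^2 + 2*|-sqrt(5)/2 - 1/2|^2 + 5*|0|^2]
  = (1/10)[(4) + (3 - sqrt(5)) + (sqrt(5) + 3) + (0)] = 10/10 = 1.
A character is irreducible iff <chi, chi> = 1, so this representation is irreducible.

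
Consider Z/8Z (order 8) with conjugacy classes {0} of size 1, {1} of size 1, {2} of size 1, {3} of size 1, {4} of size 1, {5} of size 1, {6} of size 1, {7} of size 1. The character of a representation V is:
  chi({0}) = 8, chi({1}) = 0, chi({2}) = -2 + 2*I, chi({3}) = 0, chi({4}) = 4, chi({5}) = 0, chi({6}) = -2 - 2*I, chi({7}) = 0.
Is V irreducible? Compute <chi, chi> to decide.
Not irreducible (reducible): <chi, chi> = 12 > 1.

Explanation: <chi, chi> = (1/|G|) sum_C |C| * |chi(C)|^2 = (1/8)[1*|8|^2 + 1*|0|^2 + 1*|-2 + 2*I|^2 + 1*|0|^2 + 1*|4|^2 + 1*|0|^2 + 1*|-2 - 2*I|^2 + 1*|0|^2]
  = (1/8)[(64) + (0) + (8) + (0) + (16) + (0) + (8) + (0)] = 96/8 = 12.
(Exp terms are combined using exp(i*s)*conj(exp(i*t)) = exp(i*(s-t)), and sums of them are collapsed using the identity that for every m > 1 the m distinct m-th roots of unity sum to 0, e.g. 1 + exp(2*I*pi/3) + exp(-2*I*pi/3) = 0.)
A character is irreducible iff <chi, chi> = 1, so this representation is reducible.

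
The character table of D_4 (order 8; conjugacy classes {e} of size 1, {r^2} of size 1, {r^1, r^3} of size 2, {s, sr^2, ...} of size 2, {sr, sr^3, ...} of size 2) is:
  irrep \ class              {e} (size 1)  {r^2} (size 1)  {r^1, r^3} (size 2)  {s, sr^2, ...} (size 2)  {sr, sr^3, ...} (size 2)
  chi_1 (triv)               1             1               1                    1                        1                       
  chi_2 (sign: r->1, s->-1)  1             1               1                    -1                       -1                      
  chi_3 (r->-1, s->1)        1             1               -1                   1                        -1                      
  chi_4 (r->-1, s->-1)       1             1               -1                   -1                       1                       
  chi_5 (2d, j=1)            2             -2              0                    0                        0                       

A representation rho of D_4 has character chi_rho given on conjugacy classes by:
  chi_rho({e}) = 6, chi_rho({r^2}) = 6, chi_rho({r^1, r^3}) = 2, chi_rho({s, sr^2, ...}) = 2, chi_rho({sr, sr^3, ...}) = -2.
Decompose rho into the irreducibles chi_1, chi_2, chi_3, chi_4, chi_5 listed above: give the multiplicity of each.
Multiplicities: chi_1: 2, chi_2: 2, chi_3: 2, chi_4: 0, chi_5: 0.

Use <chi_rho, chi> = (1/|G|) sum_C |C| * chi_rho(C) * conj(chi(C)) with |G| = 8 for each irreducible chi in the table:
  <chi_rho, chi_1> = (1/8)[1*(6)*conj(1) + 1*(6)*conj(1) + 2*(2)*conj(1) + 2*(2)*conj(1) + 2*(-2)*conj(1)]
      = (1/8)[(6) + (6) + (4) + (4) + (-4)] = 16/8 = 2
  <chi_rho, chi_2> = (1/8)[1*(6)*conj(1) + 1*(6)*conj(1) + 2*(2)*conj(1) + 2*(2)*conj(-1) + 2*(-2)*conj(-1)]
      = (1/8)[(6) + (6) + (4) + (-4) + (4)] = 16/8 = 2
  <chi_rho, chi_3> = (1/8)[1*(6)*conj(1) + 1*(6)*conj(1) + 2*(2)*conj(-1) + 2*(2)*conj(1) + 2*(-2)*conj(-1)]
      = (1/8)[(6) + (6) + (-4) + (4) + (4)] = 16/8 = 2
  <chi_rho, chi_4> = (1/8)[1*(6)*conj(1) + 1*(6)*conj(1) + 2*(2)*conj(-1) + 2*(2)*conj(-1) + 2*(-2)*conj(1)]
      = (1/8)[(6) + (6) + (-4) + (-4) + (-4)] = 0/8 = 0
  <chi_rho, chi_5> = (1/8)[1*(6)*conj(2) + 1*(6)*conj(-2) + 2*(2)*conj(0) + 2*(2)*conj(0) + 2*(-2)*conj(0)]
      = (1/8)[(12) + (-12) + (0) + (0) + (0)] = 0/8 = 0
Dimension check: dim(rho) = sum (mult * dim) = 2*1 + 2*1 + 2*1 + 0*1 + 0*2 = 6 = chi_rho(e) = 6.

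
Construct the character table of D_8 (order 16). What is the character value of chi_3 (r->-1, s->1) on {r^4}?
Conjugacy classes: {e} of size 1, {r^4} of size 1, {r^1, r^7} of size 2, {r^2, r^6} of size 2, {r^3, r^5} of size 2, {s, sr^2, ...} of size 4, {sr, sr^3, ...} of size 4.
Character table:
  irrep \ class              {e} (size 1)  {r^4} (size 1)  {r^1, r^7} (size 2)  {r^2, r^6} (size 2)  {r^3, r^5} (size 2)  {s, sr^2, ...} (size 4)  {sr, sr^3, ...} (size 4)
  chi_1 (triv)               1             1               1                    1                    1                    1                        1                       
  chi_2 (sign: r->1, s->-1)  1             1               1                    1                    1                    -1                       -1                      
  chi_3 (r->-1, s->1)        1             1               -1                   1                    -1                   1                        -1                      
  chi_4 (r->-1, s->-1)       1             1               -1                   1                    -1                   -1                       1                       
  chi_5 (2d, j=1)            2             -2              sqrt(2)              0                    -sqrt(2)             0                        0                       
  chi_6 (2d, j=2)            2             2               0                    -2                   0                    0                        0                       
  chi_7 (2d, j=3)            2             -2              -sqrt(2)             0                    sqrt(2)              0                        0                       

Spot check: chi_3 (r->-1, s->1) on {r^4} = 1.

Working: D_8 has order 2*8 = 16 with 7 conjugacy classes, hence 7 irreducibles. Sum of squared dims 1 + 1 + 1 + 1 + 4 + 4 + 4 = 16 = |G|. Linear characters come from the abelianisation; the 2-dimensional irreps have character r^k -> 2*cos(2*pi*j*k/8), reflections -> 0.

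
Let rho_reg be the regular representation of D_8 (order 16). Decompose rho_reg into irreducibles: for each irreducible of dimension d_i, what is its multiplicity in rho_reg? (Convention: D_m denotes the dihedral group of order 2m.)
Each irreducible V_i of dimension d_i appears with multiplicity d_i, i.e. rho_reg = (direct sum over all irreducibles V_i) d_i V_i. The irreducible dimensions for D_8 are 1, 1, 1, 1, 2, 2, 2: 4 irreducibles of dimension 1, each with multiplicity 1; 3 irreducibles of dimension 2, each with multiplicity 2. Total dimension 4*1*1 + 3*2*2 = 16 = |G|.

Explanation: General theorem: in the regular representation of a finite group G, each irreducible appears with multiplicity equal to its dimension. Check: dim(rho_reg) = sum d_i^2 = 1 + 1 + 1 + 1 + 4 + 4 + 4 = 16 = |G|.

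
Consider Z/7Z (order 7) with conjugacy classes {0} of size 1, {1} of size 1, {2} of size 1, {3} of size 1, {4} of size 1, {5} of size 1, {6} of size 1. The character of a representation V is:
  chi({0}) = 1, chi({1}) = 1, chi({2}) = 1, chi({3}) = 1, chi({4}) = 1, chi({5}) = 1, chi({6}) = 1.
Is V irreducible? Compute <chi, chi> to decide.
Irreducible: <chi, chi> = 1.

Why: <chi, chi> = (1/|G|) sum_C |C| * |chi(C)|^2 = (1/7)[1*|1|^2 + 1*|1|^2 + 1*|1|^2 + 1*|1|^2 + 1*|1|^2 + 1*|1|^2 + 1*|1|^2]
  = (1/7)[(1) + (1) + (1) + (1) + (1) + (1) + (1)] = 7/7 = 1.
(Exp terms are combined using exp(i*s)*conj(exp(i*t)) = exp(i*(s-t)), and sums of them are collapsed using the identity that for every m > 1 the m distinct m-th roots of unity sum to 0, e.g. 1 + exp(2*I*pi/3) + exp(-2*I*pi/3) = 0.)
A character is irreducible iff <chi, chi> = 1, so this representation is irreducible.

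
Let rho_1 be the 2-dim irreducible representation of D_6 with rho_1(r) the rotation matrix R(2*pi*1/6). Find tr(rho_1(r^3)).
chi_{rho_1}(r^3) = 2*cos(2*pi*1*3/6) = -2

Solution. rho_1(r^3) is rotation by angle 2*pi*1*3/6, whose trace is 2*cos(2*pi*1*3/6) = -2.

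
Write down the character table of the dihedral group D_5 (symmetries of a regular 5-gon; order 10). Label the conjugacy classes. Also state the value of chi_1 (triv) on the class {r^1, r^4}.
Conjugacy classes: {e} of size 1, {r^1, r^4} of size 2, {r^2, r^3} of size 2, {s, sr, ..., sr^4} of size 5.
Character table:
  irrep \ class              {e} (size 1)  {r^1, r^4} (size 2)  {r^2, r^3} (size 2)  {s, sr, ..., sr^4} (size 5)
  chi_1 (triv)               1             1                    1                    1                          
  chi_2 (sign: r->1, s->-1)  1             1                    1                    -1                         
  chi_3 (2d, j=1)            2             -1/2 + sqrt(5)/2     -sqrt(5)/2 - 1/2     0                          
  chi_4 (2d, j=2)            2             -sqrt(5)/2 - 1/2     -1/2 + sqrt(5)/2     0                          

Spot check: chi_1 (triv) on {r^1, r^4} = 1.

Proof sketch: D_5 has order 2*5 = 10 with 4 conjugacy classes, hence 4 irreducibles. Sum of squared dims 1 + 1 + 4 + 4 = 10 = |G|. Linear characters come from the abelianisation; the 2-dimensional irreps have character r^k -> 2*cos(2*pi*j*k/5), reflections -> 0.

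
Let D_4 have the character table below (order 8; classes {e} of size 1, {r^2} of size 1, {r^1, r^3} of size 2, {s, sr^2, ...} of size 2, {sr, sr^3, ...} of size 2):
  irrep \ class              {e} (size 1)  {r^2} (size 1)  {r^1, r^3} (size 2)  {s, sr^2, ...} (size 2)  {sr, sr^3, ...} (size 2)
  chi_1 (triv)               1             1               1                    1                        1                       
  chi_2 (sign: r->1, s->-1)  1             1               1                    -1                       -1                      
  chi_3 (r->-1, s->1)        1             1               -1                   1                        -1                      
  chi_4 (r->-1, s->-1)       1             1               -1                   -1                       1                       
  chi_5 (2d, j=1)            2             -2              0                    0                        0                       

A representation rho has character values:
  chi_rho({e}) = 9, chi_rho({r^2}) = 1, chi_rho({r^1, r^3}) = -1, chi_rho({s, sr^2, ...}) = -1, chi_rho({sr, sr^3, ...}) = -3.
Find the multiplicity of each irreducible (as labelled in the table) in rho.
Multiplicities: chi_1: 0, chi_2: 2, chi_3: 2, chi_4: 1, chi_5: 2.

Working: Use <chi_rho, chi> = (1/|G|) sum_C |C| * chi_rho(C) * conj(chi(C)) with |G| = 8 for each irreducible chi in the table:
  <chi_rho, chi_1> = (1/8)[1*(9)*conj(1) + 1*(1)*conj(1) + 2*(-1)*conj(1) + 2*(-1)*conj(1) + 2*(-3)*conj(1)]
      = (1/8)[(9) + (1) + (-2) + (-2) + (-6)] = 0/8 = 0
  <chi_rho, chi_2> = (1/8)[1*(9)*conj(1) + 1*(1)*conj(1) + 2*(-1)*conj(1) + 2*(-1)*conj(-1) + 2*(-3)*conj(-1)]
      = (1/8)[(9) + (1) + (-2) + (2) + (6)] = 16/8 = 2
  <chi_rho, chi_3> = (1/8)[1*(9)*conj(1) + 1*(1)*conj(1) + 2*(-1)*conj(-1) + 2*(-1)*conj(1) + 2*(-3)*conj(-1)]
      = (1/8)[(9) + (1) + (2) + (-2) + (6)] = 16/8 = 2
  <chi_rho, chi_4> = (1/8)[1*(9)*conj(1) + 1*(1)*conj(1) + 2*(-1)*conj(-1) + 2*(-1)*conj(-1) + 2*(-3)*conj(1)]
      = (1/8)[(9) + (1) + (2) + (2) + (-6)] = 8/8 = 1
  <chi_rho, chi_5> = (1/8)[1*(9)*conj(2) + 1*(1)*conj(-2) + 2*(-1)*conj(0) + 2*(-1)*conj(0) + 2*(-3)*conj(0)]
      = (1/8)[(18) + (-2) + (0) + (0) + (0)] = 16/8 = 2
Dimension check: dim(rho) = sum (mult * dim) = 0*1 + 2*1 + 2*1 + 1*1 + 2*2 = 9 = chi_rho(e) = 9.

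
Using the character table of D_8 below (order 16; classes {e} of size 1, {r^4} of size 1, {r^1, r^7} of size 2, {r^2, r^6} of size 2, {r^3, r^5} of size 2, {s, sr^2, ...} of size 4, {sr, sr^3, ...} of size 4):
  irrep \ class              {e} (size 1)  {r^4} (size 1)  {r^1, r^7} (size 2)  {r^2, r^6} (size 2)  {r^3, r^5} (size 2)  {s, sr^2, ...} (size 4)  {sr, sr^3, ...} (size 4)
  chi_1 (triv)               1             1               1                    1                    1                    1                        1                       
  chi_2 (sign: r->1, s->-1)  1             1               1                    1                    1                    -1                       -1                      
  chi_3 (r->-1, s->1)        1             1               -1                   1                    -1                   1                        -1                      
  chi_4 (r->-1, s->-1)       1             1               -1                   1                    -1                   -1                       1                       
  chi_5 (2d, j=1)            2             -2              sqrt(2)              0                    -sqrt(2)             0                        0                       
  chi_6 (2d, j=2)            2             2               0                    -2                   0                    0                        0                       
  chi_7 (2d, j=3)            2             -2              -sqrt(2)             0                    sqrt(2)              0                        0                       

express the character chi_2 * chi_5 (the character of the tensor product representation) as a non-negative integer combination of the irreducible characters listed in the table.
chi_2 tensor chi_5 = chi_5 (all other irreducibles have multiplicity 0).

Derivation: The character of a tensor product is the pointwise product (chi_2 * chi_5)(C) = chi_2(C) * chi_5(C):
  {e}: (1)*(2), {r^4}: (1)*(-2), {r^1, r^7}: (1)*(sqrt(2)), {r^2, r^6}: (1)*(0), {r^3, r^5}: (1)*(-sqrt(2)), {s, sr^2, ...}: (-1)*(0), {sr, sr^3, ...}: (-1)*(0)
so (chi_2 * chi_5) takes values
  {e} -> 2, {r^4} -> -2, {r^1, r^7} -> sqrt(2), {r^2, r^6} -> 0, {r^3, r^5} -> -sqrt(2), {s, sr^2, ...} -> 0, {sr, sr^3, ...} -> 0.
Now take the inner product of this character with each irreducible chi from the table, <chi_2*chi_5, chi> = (1/16) sum_C |C| (chi_2*chi_5)(C) conj(chi(C)):
  <chi_2*chi_5, chi_1> = (1/16)[1*(2)*conj(1) + 1*(-2)*conj(1) + 2*(sqrt(2))*conj(1) + 2*(0)*conj(1) + 2*(-sqrt(2))*conj(1) + 4*(0)*conj(1) + 4*(0)*conj(1)]
      = (1/16)[(2) + (-2) + (2*sqrt(2)) + (0) + (-2*sqrt(2)) + (0) + (0)] = 0/16 = 0
  <chi_2*chi_5, chi_2> = (1/16)[1*(2)*conj(1) + 1*(-2)*conj(1) + 2*(sqrt(2))*conj(1) + 2*(0)*conj(1) + 2*(-sqrt(2))*conj(1) + 4*(0)*conj(-1) + 4*(0)*conj(-1)]
      = (1/16)[(2) + (-2) + (2*sqrt(2)) + (0) + (-2*sqrt(2)) + (0) + (0)] = 0/16 = 0
  <chi_2*chi_5, chi_3> = (1/16)[1*(2)*conj(1) + 1*(-2)*conj(1) + 2*(sqrt(2))*conj(-1) + 2*(0)*conj(1) + 2*(-sqrt(2))*conj(-1) + 4*(0)*conj(1) + 4*(0)*conj(-1)]
      = (1/16)[(2) + (-2) + (-2*sqrt(2)) + (0) + (2*sqrt(2)) + (0) + (0)] = 0/16 = 0
  <chi_2*chi_5, chi_4> = (1/16)[1*(2)*conj(1) + 1*(-2)*conj(1) + 2*(sqrt(2))*conj(-1) + 2*(0)*conj(1) + 2*(-sqrt(2))*conj(-1) + 4*(0)*conj(-1) + 4*(0)*conj(1)]
      = (1/16)[(2) + (-2) + (-2*sqrt(2)) + (0) + (2*sqrt(2)) + (0) + (0)] = 0/16 = 0
  <chi_2*chi_5, chi_5> = (1/16)[1*(2)*conj(2) + 1*(-2)*conj(-2) + 2*(sqrt(2))*conj(sqrt(2)) + 2*(0)*conj(0) + 2*(-sqrt(2))*conj(-sqrt(2)) + 4*(0)*conj(0) + 4*(0)*conj(0)]
      = (1/16)[(4) + (4) + (4) + (0) + (4) + (0) + (0)] = 16/16 = 1
  <chi_2*chi_5, chi_6> = (1/16)[1*(2)*conj(2) + 1*(-2)*conj(2) + 2*(sqrt(2))*conj(0) + 2*(0)*conj(-2) + 2*(-sqrt(2))*conj(0) + 4*(0)*conj(0) + 4*(0)*conj(0)]
      = (1/16)[(4) + (-4) + (0) + (0) + (0) + (0) + (0)] = 0/16 = 0
  <chi_2*chi_5, chi_7> = (1/16)[1*(2)*conj(2) + 1*(-2)*conj(-2) + 2*(sqrt(2))*conj(-sqrt(2)) + 2*(0)*conj(0) + 2*(-sqrt(2))*conj(sqrt(2)) + 4*(0)*conj(0) + 4*(0)*conj(0)]
      = (1/16)[(4) + (4) + (-4) + (0) + (-4) + (0) + (0)] = 0/16 = 0
Hence the multiplicities are chi_5: 1. Dimension check: dim(chi_2)*dim(chi_5) = 1*2 = 2 and sum (mult * dim) = 1*2 = 2.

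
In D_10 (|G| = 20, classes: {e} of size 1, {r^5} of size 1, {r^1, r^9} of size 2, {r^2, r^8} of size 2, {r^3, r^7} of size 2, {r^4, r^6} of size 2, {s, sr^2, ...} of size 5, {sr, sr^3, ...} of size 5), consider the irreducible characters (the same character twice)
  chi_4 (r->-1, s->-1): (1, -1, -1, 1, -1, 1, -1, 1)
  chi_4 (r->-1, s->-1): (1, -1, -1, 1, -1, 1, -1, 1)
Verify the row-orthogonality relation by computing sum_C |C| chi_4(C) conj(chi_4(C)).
Sum = 20 = |G| = 20; so <chi_4, chi_4> = 1 (norm-1 confirms irreducibility).

Compute term by term over conjugacy classes (|C| * chi_4(C) * conj(chi_4(C))):
  1*(1)*conj(1) + 1*(-1)*conj(-1) + 2*(-1)*conj(-1) + 2*(1)*conj(1) + 2*(-1)*conj(-1) + 2*(1)*conj(1) + 5*(-1)*conj(-1) + 5*(1)*conj(1)
  = (1) + (1) + (2) + (2) + (2) + (2) + (5) + (5)
  = 20.
Dividing by |G| = 20 gives 20/20 = 1, matching the row-orthogonality relation <chi_4, chi_4> = [chi_4 = chi_4].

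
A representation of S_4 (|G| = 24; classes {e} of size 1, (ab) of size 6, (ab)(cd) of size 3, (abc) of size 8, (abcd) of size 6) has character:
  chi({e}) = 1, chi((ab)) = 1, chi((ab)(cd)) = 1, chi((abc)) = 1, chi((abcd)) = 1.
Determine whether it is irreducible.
Irreducible: <chi, chi> = 1.

<chi, chi> = (1/|G|) sum_C |C| * |chi(C)|^2 = (1/24)[1*|1|^2 + 6*|1|^2 + 3*|1|^2 + 8*|1|^2 + 6*|1|^2]
  = (1/24)[(1) + (6) + (3) + (8) + (6)] = 24/24 = 1.
A character is irreducible iff <chi, chi> = 1, so this representation is irreducible.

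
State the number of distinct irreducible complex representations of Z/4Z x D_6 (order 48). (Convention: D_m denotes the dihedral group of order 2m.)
24

Derivation: The number of irreducible complex representations of a finite group equals its number of conjugacy classes. For a direct product, #classes(G x H) = #classes(G) * #classes(H). Z/4Z has 4 classes (abelian), D_6 has 6 classes, so 4 * 6 = 24, so Z/4Z x D_6 (order 48) has exactly 24 irreducible complex representations.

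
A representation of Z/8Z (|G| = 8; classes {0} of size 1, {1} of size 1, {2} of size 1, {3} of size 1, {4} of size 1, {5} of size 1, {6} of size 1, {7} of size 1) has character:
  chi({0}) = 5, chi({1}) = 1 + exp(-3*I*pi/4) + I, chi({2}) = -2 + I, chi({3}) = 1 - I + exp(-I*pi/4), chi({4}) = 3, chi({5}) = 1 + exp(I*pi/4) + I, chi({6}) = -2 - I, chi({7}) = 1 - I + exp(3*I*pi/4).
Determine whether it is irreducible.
Not irreducible (reducible): <chi, chi> = 7 > 1.

Working: <chi, chi> = (1/|G|) sum_C |C| * |chi(C)|^2 = (1/8)[1*|5|^2 + 1*|1 + exp(-3*I*pi/4) + I|^2 + 1*|-2 + I|^2 + 1*|1 - I + exp(-I*pi/4)|^2 + 1*|3|^2 + 1*|1 + exp(I*pi/4) + I|^2 + 1*|-2 - I|^2 + 1*|1 - I + exp(3*I*pi/4)|^2]
  = (1/8)[(25) + (3 + 2*exp(-3*I*pi/4) - exp(-I*pi/4) + exp(3*I*pi/4)) + (5) + (3 - exp(3*I*pi/4) + exp(-I*pi/4) + 2*exp(I*pi/4)) + (9) + (3 - exp(3*I*pi/4) + exp(-I*pi/4) + 2*exp(I*pi/4)) + (5) + (3 + 2*exp(-3*I*pi/4) - exp(-I*pi/4) + exp(3*I*pi/4))] = 56/8 = 7.
(Exp terms are combined using exp(i*s)*conj(exp(i*t)) = exp(i*(s-t)), and sums of them are collapsed using the identity that for every m > 1 the m distinct m-th roots of unity sum to 0, e.g. 1 + exp(2*I*pi/3) + exp(-2*I*pi/3) = 0.)
A character is irreducible iff <chi, chi> = 1, so this representation is reducible.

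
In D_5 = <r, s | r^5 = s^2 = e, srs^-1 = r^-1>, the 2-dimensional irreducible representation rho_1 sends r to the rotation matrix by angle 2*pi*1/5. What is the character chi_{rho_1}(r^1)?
chi_{rho_1}(r^1) = 2*cos(2*pi*1*1/5) = -1/2 + sqrt(5)/2

Justification: rho_1(r^1) is rotation by angle 2*pi*1*1/5, whose trace is 2*cos(2*pi*1*1/5) = -1/2 + sqrt(5)/2.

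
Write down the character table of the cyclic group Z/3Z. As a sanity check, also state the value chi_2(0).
Character table of Z/3Z (irreps indexed chi_0,...,chi_2 with chi_k(m) = zeta_3^(k*m), zeta_3 = exp(2*pi*i/3)):
  irrep \ class  {0} (size 1)  {1} (size 1)    {2} (size 1)  
  chi_0          1             1               1             
  chi_1          1             exp(2*I*pi/3)   exp(-2*I*pi/3)
  chi_2          1             exp(-2*I*pi/3)  exp(2*I*pi/3) 

Spot check: chi_2(0) = zeta_3^(2*0) = zeta_3^0 = 1.

Working: Z/3Z is abelian, so all 3 irreducible complex representations are 1-dimensional. They are given by chi_k(m) = zeta_3^(k*m) for k = 0,...,2. Row orthogonality: sum_m chi_k(m) conj(chi_l(m)) = 3 * [k = l].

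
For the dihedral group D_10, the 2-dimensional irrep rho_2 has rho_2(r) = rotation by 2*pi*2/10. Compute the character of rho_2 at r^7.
chi_{rho_2}(r^7) = 2*cos(2*pi*2*7/10) = -sqrt(5)/2 - 1/2

Proof sketch: rho_2(r^7) is rotation by angle 2*pi*2*7/10, whose trace is 2*cos(2*pi*2*7/10) = -sqrt(5)/2 - 1/2.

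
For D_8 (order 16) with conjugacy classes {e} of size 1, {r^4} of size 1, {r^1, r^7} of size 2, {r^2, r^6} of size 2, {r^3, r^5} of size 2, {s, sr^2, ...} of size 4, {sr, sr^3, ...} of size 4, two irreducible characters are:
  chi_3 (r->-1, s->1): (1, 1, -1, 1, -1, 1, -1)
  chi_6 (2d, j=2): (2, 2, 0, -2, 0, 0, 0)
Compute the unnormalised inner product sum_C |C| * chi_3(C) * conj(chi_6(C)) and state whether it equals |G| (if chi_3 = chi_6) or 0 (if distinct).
Sum = 0; so <chi_3, chi_6> = 0 (distinct irreducibles are orthogonal).

Proof sketch: Compute term by term over conjugacy classes (|C| * chi_3(C) * conj(chi_6(C))):
  1*(1)*conj(2) + 1*(1)*conj(2) + 2*(-1)*conj(0) + 2*(1)*conj(-2) + 2*(-1)*conj(0) + 4*(1)*conj(0) + 4*(-1)*conj(0)
  = (2) + (2) + (0) + (-4) + (0) + (0) + (0)
  = 0.
Dividing by |G| = 16 gives 0/16 = 0, matching the row-orthogonality relation <chi_3, chi_6> = [chi_3 = chi_6].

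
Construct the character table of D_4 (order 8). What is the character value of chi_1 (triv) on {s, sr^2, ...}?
Conjugacy classes: {e} of size 1, {r^2} of size 1, {r^1, r^3} of size 2, {s, sr^2, ...} of size 2, {sr, sr^3, ...} of size 2.
Character table:
  irrep \ class              {e} (size 1)  {r^2} (size 1)  {r^1, r^3} (size 2)  {s, sr^2, ...} (size 2)  {sr, sr^3, ...} (size 2)
  chi_1 (triv)               1             1               1                    1                        1                       
  chi_2 (sign: r->1, s->-1)  1             1               1                    -1                       -1                      
  chi_3 (r->-1, s->1)        1             1               -1                   1                        -1                      
  chi_4 (r->-1, s->-1)       1             1               -1                   -1                       1                       
  chi_5 (2d, j=1)            2             -2              0                    0                        0                       

Spot check: chi_1 (triv) on {s, sr^2, ...} = 1.

Reasoning: D_4 has order 2*4 = 8 with 5 conjugacy classes, hence 5 irreducibles. Sum of squared dims 1 + 1 + 1 + 1 + 4 = 8 = |G|. Linear characters come from the abelianisation; the 2-dimensional irreps have character r^k -> 2*cos(2*pi*j*k/4), reflections -> 0.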